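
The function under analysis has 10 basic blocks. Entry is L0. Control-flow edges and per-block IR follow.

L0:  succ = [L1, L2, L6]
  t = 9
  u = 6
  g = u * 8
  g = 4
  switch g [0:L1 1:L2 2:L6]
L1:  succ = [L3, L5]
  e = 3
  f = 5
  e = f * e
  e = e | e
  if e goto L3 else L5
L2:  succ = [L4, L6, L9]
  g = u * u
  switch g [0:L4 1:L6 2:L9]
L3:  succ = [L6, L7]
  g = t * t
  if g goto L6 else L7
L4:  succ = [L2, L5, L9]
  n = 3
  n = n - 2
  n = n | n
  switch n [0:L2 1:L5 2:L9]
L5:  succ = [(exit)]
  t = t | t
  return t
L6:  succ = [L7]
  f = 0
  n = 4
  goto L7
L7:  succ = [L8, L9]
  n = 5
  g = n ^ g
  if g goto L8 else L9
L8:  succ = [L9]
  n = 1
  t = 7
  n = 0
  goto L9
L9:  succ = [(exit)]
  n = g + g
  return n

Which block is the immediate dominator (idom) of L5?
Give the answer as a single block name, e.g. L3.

idom tree: L1←L0 L2←L0 L3←L1 L4←L2 L5←L0 L6←L0 L7←L0 L8←L7 L9←L0
Dom at joins:
  L2: preds {L0,L4}: {L0} ∩ {L0,L2,L4} = {L0}; idom=L0
  L5: preds {L1,L4}: {L0,L1} ∩ {L0,L2,L4} = {L0}; idom=L0
  L6: preds {L0,L2,L3}: {L0} ∩ {L0,L2} ∩ {L0,L1,L3} = {L0}; idom=L0
  L7: preds {L3,L6}: {L0,L1,L3} ∩ {L0,L6} = {L0}; idom=L0
  L9: preds {L2,L4,L7,L8}: {L0,L2} ∩ {L0,L2,L4} ∩ {L0,L7} ∩ {L0,L7,L8} = {L0}; idom=L0

idom(L5) = L0

Answer: L0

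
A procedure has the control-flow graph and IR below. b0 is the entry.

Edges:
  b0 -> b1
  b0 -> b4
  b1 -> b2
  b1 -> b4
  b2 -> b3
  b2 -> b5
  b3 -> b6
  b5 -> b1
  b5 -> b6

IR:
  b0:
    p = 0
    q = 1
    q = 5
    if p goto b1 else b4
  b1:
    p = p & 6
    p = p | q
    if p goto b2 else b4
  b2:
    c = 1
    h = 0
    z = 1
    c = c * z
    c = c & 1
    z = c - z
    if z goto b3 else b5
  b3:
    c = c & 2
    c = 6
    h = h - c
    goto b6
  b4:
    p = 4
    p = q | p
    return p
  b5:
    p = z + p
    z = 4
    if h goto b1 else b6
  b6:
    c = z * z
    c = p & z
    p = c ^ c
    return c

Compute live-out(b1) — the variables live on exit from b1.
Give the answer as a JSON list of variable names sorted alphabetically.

def/use:
  b0: {p,q} / ∅
  b1: {p} / {p,q}
  b2: {c,h,z} / ∅
  b3: {c,h} / {c,h}
  b4: {p} / {q}
  b5: {p,z} / {h,p,z}
  b6: {c,p} / {p,z}

Liveness:
  b0: in=∅ out={p,q}
  b1: in={p,q} out={p,q}
  b2: in={p,q} out={c,h,p,q,z}
  b3: in={c,h,p,z} out={p,z}
  b4: in={q} out=∅
  b5: in={h,p,q,z} out={p,q,z}
  b6: in={p,z} out=∅

live-out(b1) = ["p", "q"]

Answer: ["p", "q"]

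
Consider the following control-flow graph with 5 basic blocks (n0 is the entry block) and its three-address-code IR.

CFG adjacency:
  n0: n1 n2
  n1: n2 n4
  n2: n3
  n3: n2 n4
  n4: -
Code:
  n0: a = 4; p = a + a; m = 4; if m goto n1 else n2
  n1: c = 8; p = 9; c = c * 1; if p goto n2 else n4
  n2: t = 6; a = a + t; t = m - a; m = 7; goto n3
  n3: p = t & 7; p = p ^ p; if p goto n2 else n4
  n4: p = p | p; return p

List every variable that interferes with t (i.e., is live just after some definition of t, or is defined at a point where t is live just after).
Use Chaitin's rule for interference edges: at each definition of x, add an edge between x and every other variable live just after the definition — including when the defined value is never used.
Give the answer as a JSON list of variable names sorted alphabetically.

def/use:
  n0: {a,m,p} / ∅
  n1: {c,p} / ∅
  n2: {a,m,t} / {a,m}
  n3: {p} / {t}
  n4: {p} / {p}

Live sets:
  live n0: ∅→{a,m}
  live n1: {a,m}→{a,m,p}
  live n2: {a,m}→{a,m,t}
  live n3: {a,m,t}→{a,m,p}
  live n4: {p}→∅

Interfere edges:
  a↔{c,m,p,t}
  c↔{a,m,p}
  m↔{a,c,p,t}
  p↔{a,c,m}
  t↔{a,m}

N(t) = ["a", "m"]

Answer: ["a", "m"]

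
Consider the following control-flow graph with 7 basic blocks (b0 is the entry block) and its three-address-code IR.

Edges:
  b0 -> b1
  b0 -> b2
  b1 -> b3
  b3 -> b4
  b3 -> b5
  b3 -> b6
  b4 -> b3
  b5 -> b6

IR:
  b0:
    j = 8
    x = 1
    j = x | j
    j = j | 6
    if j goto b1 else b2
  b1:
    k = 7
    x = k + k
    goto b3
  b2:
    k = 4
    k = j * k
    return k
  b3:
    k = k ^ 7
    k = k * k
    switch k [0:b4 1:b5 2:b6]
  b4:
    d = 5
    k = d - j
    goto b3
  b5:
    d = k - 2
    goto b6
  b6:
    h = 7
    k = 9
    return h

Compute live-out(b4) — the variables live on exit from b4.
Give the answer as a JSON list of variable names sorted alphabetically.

Per-block:
  b0: def={j,x} ue=∅
  b1: def={k,x} ue=∅
  b2: def={k} ue={j}
  b3: def={k} ue={k}
  b4: def={d,k} ue={j}
  b5: def={d} ue={k}
  b6: def={h,k} ue=∅

Backward fixpoint:
  live b0: ∅→{j}
  live b1: {j}→{j,k}
  live b2: {j}→∅
  live b3: {j,k}→{j,k}
  live b4: {j}→{j,k}
  live b5: {k}→∅
  live b6: ∅→∅

live-out(b4) = ["j", "k"]

Answer: ["j", "k"]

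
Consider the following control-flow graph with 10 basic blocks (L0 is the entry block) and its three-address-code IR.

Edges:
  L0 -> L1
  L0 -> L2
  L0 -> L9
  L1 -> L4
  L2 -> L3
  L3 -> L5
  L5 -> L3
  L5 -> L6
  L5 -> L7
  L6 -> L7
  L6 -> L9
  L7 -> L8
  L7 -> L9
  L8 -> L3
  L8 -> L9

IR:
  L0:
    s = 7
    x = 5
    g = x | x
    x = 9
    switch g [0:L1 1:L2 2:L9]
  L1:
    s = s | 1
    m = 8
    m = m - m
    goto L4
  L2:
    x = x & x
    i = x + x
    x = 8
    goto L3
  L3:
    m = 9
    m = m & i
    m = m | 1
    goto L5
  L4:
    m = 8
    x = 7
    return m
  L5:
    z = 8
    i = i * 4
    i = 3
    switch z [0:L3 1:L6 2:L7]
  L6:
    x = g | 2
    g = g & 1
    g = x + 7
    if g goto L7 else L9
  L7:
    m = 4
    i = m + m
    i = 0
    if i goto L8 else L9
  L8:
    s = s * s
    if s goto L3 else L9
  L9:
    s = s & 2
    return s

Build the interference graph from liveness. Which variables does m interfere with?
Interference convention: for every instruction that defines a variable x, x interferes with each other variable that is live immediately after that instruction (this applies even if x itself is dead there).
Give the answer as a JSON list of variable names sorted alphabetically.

def/use:
  L0 def {g,s,x} use ∅
  L1 def {m,s} use {s}
  L2 def {i,x} use {x}
  L3 def {m} use {i}
  L4 def {m,x} use ∅
  L5 def {i,z} use {i}
  L6 def {g,x} use {g}
  L7 def {i,m} use ∅
  L8 def {s} use {s}
  L9 def {s} use {s}

Liveness:
  live L0: ∅→{g,s,x}
  live L1: {s}→∅
  live L2: {g,s,x}→{g,i,s}
  live L3: {g,i,s}→{g,i,s}
  live L4: ∅→∅
  live L5: {g,i,s}→{g,i,s}
  live L6: {g,s}→{g,s}
  live L7: {g,s}→{g,i,s}
  live L8: {g,i,s}→{g,i,s}
  live L9: {s}→∅

Conflict graph:
  g — {i,m,s,x,z}
  i — {g,m,s,x,z}
  m — {g,i,s,x}
  s — {g,i,m,x,z}
  x — {g,i,m,s}
  z — {g,i,s}

N(m) = ["g", "i", "s", "x"]

Answer: ["g", "i", "s", "x"]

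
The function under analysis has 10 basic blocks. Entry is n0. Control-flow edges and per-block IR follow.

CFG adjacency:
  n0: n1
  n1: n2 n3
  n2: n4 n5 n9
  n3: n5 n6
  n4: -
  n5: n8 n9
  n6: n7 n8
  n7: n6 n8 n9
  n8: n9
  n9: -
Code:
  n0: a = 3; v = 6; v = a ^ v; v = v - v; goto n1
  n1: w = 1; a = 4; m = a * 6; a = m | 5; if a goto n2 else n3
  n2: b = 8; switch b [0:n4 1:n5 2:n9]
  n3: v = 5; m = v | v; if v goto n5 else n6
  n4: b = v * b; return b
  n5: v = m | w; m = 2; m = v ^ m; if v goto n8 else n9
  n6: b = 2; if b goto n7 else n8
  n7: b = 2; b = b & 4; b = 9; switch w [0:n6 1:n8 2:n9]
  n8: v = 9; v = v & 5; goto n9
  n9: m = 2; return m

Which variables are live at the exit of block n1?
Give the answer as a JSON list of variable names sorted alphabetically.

def/use:
  n0: {a,v} / ∅
  n1: {a,m,w} / ∅
  n2: {b} / ∅
  n3: {m,v} / ∅
  n4: {b} / {b,v}
  n5: {m,v} / {m,w}
  n6: {b} / ∅
  n7: {b} / {w}
  n8: {v} / ∅
  n9: {m} / ∅

Backward fixpoint:
  n0: in=∅ out={v}
  n1: in={v} out={m,v,w}
  n2: in={m,v,w} out={b,m,v,w}
  n3: in={w} out={m,w}
  n4: in={b,v} out=∅
  n5: in={m,w} out=∅
  n6: in={w} out={w}
  n7: in={w} out={w}
  n8: in=∅ out=∅
  n9: in=∅ out=∅

live-out(n1) = ["m", "v", "w"]

Answer: ["m", "v", "w"]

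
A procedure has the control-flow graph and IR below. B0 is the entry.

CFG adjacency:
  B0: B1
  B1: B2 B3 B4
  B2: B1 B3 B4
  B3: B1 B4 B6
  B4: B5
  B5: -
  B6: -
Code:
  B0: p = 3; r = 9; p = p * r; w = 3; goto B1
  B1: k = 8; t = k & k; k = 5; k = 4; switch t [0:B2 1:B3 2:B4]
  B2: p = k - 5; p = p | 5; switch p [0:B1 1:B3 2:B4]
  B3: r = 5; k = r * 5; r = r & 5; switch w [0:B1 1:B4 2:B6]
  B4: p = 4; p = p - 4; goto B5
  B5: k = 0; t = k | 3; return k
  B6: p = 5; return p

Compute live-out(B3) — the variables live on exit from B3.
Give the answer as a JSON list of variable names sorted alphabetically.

Per-block:
  B0 def {p,r,w} use ∅
  B1 def {k,t} use ∅
  B2 def {p} use {k}
  B3 def {k,r} use {w}
  B4 def {p} use ∅
  B5 def {k,t} use ∅
  B6 def {p} use ∅

Liveness:
  B0: in=∅ out={w}
  B1: in={w} out={k,w}
  B2: in={k,w} out={w}
  B3: in={w} out={w}
  B4: in=∅ out=∅
  B5: in=∅ out=∅
  B6: in=∅ out=∅

live-out(B3) = ["w"]

Answer: ["w"]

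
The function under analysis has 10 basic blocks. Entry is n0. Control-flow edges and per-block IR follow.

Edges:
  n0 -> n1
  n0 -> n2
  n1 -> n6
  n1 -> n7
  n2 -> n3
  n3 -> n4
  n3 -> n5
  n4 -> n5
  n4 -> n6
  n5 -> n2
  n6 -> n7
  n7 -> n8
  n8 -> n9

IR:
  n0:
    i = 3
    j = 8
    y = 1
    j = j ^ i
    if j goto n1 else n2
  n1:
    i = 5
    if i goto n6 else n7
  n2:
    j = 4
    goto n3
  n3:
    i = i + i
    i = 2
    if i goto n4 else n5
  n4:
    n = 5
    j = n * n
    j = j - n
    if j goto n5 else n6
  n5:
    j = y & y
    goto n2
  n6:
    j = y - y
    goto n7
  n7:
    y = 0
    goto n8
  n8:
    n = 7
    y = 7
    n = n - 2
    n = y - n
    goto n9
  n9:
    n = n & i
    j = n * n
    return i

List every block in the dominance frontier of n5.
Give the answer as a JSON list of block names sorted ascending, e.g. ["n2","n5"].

idom tree: n1←n0 n2←n0 n3←n2 n4←n3 n5←n3 n6←n0 n7←n0 n8←n7 n9←n8
Dom∩ at merges:
  n2: preds {n0,n5}: {n0} ∩ {n0,n2,n3,n5} = {n0}; idom=n0
  n5: preds {n3,n4}: {n0,n2,n3} ∩ {n0,n2,n3,n4} = {n0,n2,n3}; idom=n3
  n6: preds {n1,n4}: {n0,n1} ∩ {n0,n2,n3,n4} = {n0}; idom=n0
  n7: preds {n1,n6}: {n0,n1} ∩ {n0,n6} = {n0}; idom=n0

Frontier:
  join n2 pred n0: · stop@n0
  join n2 pred n5: n5→n3→n2 stop@n0
  join n5 pred n3: · stop@n3
  join n5 pred n4: n4 stop@n3
  join n6 pred n1: n1 stop@n0
  join n6 pred n4: n4→n3→n2 stop@n0
  join n7 pred n1: n1 stop@n0
  join n7 pred n6: n6 stop@n0
  n0 → ∅
  n1 → {n6,n7}
  n2 → {n2,n6}
  n3 → {n2,n6}
  n4 → {n5,n6}
  n5 → {n2}
  n6 → {n7}
  n7 → ∅
  n8 → ∅
  n9 → ∅

DF(n5) = ["n2"]

Answer: ["n2"]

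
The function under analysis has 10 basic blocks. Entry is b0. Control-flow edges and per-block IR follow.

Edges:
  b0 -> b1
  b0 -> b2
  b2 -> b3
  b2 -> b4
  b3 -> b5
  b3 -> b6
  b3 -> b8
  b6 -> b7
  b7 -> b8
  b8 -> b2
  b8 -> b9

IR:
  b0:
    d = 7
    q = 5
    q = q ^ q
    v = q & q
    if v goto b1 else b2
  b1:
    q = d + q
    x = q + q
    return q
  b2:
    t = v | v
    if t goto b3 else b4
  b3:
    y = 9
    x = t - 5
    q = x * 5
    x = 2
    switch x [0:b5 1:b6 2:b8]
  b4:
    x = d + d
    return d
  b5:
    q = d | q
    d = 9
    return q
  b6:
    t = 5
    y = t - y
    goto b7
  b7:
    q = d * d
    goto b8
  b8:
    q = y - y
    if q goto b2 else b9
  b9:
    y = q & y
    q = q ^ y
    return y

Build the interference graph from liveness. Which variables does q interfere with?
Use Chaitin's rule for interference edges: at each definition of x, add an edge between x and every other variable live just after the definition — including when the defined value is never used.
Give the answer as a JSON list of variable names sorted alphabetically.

Block summaries:
  b0 def {d,q,v} use ∅
  b1 def {q,x} use {d,q}
  b2 def {t} use {v}
  b3 def {q,x,y} use {t}
  b4 def {x} use {d}
  b5 def {d,q} use {d,q}
  b6 def {t,y} use {y}
  b7 def {q} use {d}
  b8 def {q} use {y}
  b9 def {q,y} use {q,y}

Live sets:
  b0 li=∅ lo={d,q,v}
  b1 li={d,q} lo=∅
  b2 li={d,v} lo={d,t,v}
  b3 li={d,t,v} lo={d,q,v,y}
  b4 li={d} lo=∅
  b5 li={d,q} lo=∅
  b6 li={d,v,y} lo={d,v,y}
  b7 li={d,v,y} lo={d,v,y}
  b8 li={d,v,y} lo={d,q,v,y}
  b9 li={q,y} lo=∅

Interference:
  d: {q,t,v,x,y}
  q: {d,v,x,y}
  t: {d,v,y}
  v: {d,q,t,x,y}
  x: {d,q,v,y}
  y: {d,q,t,v,x}

N(q) = ["d", "v", "x", "y"]

Answer: ["d", "v", "x", "y"]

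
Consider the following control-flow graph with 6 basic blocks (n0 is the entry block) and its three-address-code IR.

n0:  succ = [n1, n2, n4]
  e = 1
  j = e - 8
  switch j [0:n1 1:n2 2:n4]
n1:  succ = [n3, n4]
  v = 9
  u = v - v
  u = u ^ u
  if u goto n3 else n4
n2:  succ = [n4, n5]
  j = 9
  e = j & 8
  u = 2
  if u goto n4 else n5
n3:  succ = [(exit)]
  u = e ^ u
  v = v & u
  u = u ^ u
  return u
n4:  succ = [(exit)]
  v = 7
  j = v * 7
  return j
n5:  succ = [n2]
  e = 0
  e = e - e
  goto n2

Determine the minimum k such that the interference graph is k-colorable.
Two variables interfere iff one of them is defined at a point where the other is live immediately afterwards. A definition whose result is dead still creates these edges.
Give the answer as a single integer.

Answer: 3

Derivation:
Per-block:
  n0 def {e,j} use ∅
  n1 def {u,v} use ∅
  n2 def {e,j,u} use ∅
  n3 def {u,v} use {e,u,v}
  n4 def {j,v} use ∅
  n5 def {e} use ∅

Backward fixpoint:
  n0: in=∅ out={e}
  n1: in={e} out={e,u,v}
  n2: in=∅ out=∅
  n3: in={e,u,v} out=∅
  n4: in=∅ out=∅
  n5: in=∅ out=∅

Interference:
  e — {j,u,v}
  j — {e}
  u — {e,v}
  v — {e,u}

Registers:
  clique {e,u,v} ⇒ need ≥ 3
  assign e→R0 j→R1 u→R1 v→R2 — no edge inside a register ⇒ χ ≤ 3
  χ = 3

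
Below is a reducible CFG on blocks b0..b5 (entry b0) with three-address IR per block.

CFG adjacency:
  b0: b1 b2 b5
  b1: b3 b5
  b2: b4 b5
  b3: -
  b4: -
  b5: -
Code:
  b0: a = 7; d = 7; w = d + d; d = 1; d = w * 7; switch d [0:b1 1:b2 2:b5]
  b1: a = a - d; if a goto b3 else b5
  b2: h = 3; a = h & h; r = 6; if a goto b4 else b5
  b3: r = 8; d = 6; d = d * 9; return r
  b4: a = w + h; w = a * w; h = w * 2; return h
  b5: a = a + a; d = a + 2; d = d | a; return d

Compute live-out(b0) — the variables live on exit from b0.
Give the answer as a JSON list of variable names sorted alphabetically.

def/use:
  b0: {a,d,w} / ∅
  b1: {a} / {a,d}
  b2: {a,h,r} / ∅
  b3: {d,r} / ∅
  b4: {a,h,w} / {h,w}
  b5: {a,d} / {a}

Backward fixpoint:
  b0 li=∅ lo={a,d,w}
  b1 li={a,d} lo={a}
  b2 li={w} lo={a,h,w}
  b3 li=∅ lo=∅
  b4 li={h,w} lo=∅
  b5 li={a} lo=∅

live-out(b0) = ["a", "d", "w"]

Answer: ["a", "d", "w"]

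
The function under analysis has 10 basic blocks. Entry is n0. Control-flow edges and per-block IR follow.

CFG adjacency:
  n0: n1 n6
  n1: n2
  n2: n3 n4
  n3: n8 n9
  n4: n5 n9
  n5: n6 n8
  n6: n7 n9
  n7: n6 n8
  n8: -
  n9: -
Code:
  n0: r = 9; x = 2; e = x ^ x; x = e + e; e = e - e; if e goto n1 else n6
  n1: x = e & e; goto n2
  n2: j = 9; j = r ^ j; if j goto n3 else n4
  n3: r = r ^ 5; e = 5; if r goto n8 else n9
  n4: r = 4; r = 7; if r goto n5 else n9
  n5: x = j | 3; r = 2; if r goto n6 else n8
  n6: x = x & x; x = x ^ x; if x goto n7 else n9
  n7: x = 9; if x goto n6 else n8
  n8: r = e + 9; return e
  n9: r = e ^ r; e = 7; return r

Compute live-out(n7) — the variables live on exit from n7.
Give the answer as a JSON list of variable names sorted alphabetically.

Answer: ["e", "r", "x"]

Analysis:
def/use:
  n0 def {e,r,x} use ∅
  n1 def {x} use {e}
  n2 def {j} use {r}
  n3 def {e,r} use {r}
  n4 def {r} use ∅
  n5 def {r,x} use {j}
  n6 def {x} use {x}
  n7 def {x} use ∅
  n8 def {r} use {e}
  n9 def {e,r} use {e,r}

Live sets:
  n0 li=∅ lo={e,r,x}
  n1 li={e,r} lo={e,r}
  n2 li={e,r} lo={e,j,r}
  n3 li={r} lo={e,r}
  n4 li={e,j} lo={e,j,r}
  n5 li={e,j} lo={e,r,x}
  n6 li={e,r,x} lo={e,r}
  n7 li={e,r} lo={e,r,x}
  n8 li={e} lo=∅
  n9 li={e,r} lo=∅

live-out(n7) = ["e", "r", "x"]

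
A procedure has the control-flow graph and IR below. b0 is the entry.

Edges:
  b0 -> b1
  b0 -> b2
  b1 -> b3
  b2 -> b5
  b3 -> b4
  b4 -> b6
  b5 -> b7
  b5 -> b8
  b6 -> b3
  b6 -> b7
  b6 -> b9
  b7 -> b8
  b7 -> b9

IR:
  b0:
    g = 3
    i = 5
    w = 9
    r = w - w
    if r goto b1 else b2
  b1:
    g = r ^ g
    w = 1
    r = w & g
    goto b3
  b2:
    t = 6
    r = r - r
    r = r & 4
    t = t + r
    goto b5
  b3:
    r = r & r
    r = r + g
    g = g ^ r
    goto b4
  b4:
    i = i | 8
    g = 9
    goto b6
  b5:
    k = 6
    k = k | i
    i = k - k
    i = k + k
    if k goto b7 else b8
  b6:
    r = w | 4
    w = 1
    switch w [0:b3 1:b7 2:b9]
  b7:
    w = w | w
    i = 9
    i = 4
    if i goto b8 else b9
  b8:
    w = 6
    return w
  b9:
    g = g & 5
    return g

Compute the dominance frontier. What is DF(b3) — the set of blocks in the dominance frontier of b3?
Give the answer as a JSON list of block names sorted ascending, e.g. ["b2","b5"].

Answer: ["b3", "b7", "b9"]

Analysis:
idom tree: b1←b0 b2←b0 b3←b1 b4←b3 b5←b2 b6←b4 b7←b0 b8←b0 b9←b0
Join-block Dom:
  b3: preds {b1,b6}: {b0,b1} ∩ {b0,b1,b3,b4,b6} = {b0,b1}; idom=b1
  b7: preds {b5,b6}: {b0,b2,b5} ∩ {b0,b1,b3,b4,b6} = {b0}; idom=b0
  b8: preds {b5,b7}: {b0,b2,b5} ∩ {b0,b7} = {b0}; idom=b0
  b9: preds {b6,b7}: {b0,b1,b3,b4,b6} ∩ {b0,b7} = {b0}; idom=b0

Frontier:
  b3←b1: walk · to b1
  b3←b6: walk b6→b4→b3 to b1
  b7←b5: walk b5→b2 to b0
  b7←b6: walk b6→b4→b3→b1 to b0
  b8←b5: walk b5→b2 to b0
  b8←b7: walk b7 to b0
  b9←b6: walk b6→b4→b3→b1 to b0
  b9←b7: walk b7 to b0
  b0: DF=∅
  b1: DF={b7,b9}
  b2: DF={b7,b8}
  b3: DF={b3,b7,b9}
  b4: DF={b3,b7,b9}
  b5: DF={b7,b8}
  b6: DF={b3,b7,b9}
  b7: DF={b8,b9}
  b8: DF=∅
  b9: DF=∅

DF(b3) = ["b3", "b7", "b9"]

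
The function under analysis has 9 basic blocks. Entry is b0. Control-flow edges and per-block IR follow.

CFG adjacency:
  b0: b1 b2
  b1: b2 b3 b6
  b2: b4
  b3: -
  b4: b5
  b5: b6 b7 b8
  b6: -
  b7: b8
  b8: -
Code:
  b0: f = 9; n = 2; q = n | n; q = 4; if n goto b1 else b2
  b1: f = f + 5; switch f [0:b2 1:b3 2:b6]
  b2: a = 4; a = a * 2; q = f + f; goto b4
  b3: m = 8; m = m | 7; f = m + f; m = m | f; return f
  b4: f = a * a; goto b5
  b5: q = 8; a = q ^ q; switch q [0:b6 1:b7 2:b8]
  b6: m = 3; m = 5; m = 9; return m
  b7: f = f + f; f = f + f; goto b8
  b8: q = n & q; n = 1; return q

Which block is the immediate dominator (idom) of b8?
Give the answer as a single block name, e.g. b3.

idom tree: b1←b0 b2←b0 b3←b1 b4←b2 b5←b4 b6←b0 b7←b5 b8←b5
Join-block Dom:
  b2: preds {b0,b1}: {b0} ∩ {b0,b1} = {b0}; idom=b0
  b6: preds {b1,b5}: {b0,b1} ∩ {b0,b2,b4,b5} = {b0}; idom=b0
  b8: preds {b5,b7}: {b0,b2,b4,b5} ∩ {b0,b2,b4,b5,b7} = {b0,b2,b4,b5}; idom=b5

idom(b8) = b5

Answer: b5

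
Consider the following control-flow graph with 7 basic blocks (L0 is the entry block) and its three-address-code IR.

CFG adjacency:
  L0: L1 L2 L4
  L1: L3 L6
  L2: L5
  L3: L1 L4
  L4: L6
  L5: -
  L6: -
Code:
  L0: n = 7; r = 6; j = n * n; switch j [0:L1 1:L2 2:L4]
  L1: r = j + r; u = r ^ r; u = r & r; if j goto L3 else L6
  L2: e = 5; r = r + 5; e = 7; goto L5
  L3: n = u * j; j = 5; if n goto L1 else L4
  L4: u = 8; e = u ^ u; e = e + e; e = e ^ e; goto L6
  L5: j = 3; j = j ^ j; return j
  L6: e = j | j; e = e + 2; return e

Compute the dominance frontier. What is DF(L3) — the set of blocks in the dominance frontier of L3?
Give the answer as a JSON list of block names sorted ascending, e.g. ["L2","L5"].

idom tree: L1←L0 L2←L0 L3←L1 L4←L0 L5←L2 L6←L0
Dom at joins:
  L1: preds {L0,L3}: {L0} ∩ {L0,L1,L3} = {L0}; idom=L0
  L4: preds {L0,L3}: {L0} ∩ {L0,L1,L3} = {L0}; idom=L0
  L6: preds {L1,L4}: {L0,L1} ∩ {L0,L4} = {L0}; idom=L0

DF walk-up:
  join L1 pred L0: · stop@L0
  join L1 pred L3: L3→L1 stop@L0
  join L4 pred L0: · stop@L0
  join L4 pred L3: L3→L1 stop@L0
  join L6 pred L1: L1 stop@L0
  join L6 pred L4: L4 stop@L0
  DF(L0)=∅
  DF(L1)={L1,L4,L6}
  DF(L2)=∅
  DF(L3)={L1,L4}
  DF(L4)={L6}
  DF(L5)=∅
  DF(L6)=∅

DF(L3) = ["L1", "L4"]

Answer: ["L1", "L4"]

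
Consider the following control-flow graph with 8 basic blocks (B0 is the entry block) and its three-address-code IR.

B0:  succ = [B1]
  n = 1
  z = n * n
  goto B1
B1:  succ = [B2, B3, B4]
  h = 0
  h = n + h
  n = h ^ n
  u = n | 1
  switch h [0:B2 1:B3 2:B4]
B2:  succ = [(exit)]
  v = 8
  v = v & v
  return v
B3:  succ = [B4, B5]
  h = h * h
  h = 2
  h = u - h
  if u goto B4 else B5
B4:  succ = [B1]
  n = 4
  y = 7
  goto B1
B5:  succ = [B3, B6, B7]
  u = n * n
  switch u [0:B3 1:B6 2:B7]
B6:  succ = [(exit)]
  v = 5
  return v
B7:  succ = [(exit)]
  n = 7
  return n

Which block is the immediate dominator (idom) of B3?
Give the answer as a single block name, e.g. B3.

Answer: B1

Derivation:
idom tree: B1←B0 B2←B1 B3←B1 B4←B1 B5←B3 B6←B5 B7←B5
Dom∩ at merges:
  B1: preds {B0,B4}: {B0} ∩ {B0,B1,B4} = {B0}; idom=B0
  B3: preds {B1,B5}: {B0,B1} ∩ {B0,B1,B3,B5} = {B0,B1}; idom=B1
  B4: preds {B1,B3}: {B0,B1} ∩ {B0,B1,B3} = {B0,B1}; idom=B1

idom(B3) = B1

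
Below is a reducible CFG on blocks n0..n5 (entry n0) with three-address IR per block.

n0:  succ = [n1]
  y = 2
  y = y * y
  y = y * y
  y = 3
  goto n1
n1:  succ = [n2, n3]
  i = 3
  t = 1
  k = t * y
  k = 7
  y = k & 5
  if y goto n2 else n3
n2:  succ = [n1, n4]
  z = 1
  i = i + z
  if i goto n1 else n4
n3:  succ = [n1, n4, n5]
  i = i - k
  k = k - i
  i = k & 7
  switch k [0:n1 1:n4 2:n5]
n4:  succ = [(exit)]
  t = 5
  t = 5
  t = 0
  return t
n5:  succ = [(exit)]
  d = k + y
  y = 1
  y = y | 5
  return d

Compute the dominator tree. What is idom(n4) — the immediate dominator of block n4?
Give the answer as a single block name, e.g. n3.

idom tree: n1←n0 n2←n1 n3←n1 n4←n1 n5←n3
Dom at joins:
  n1: preds {n0,n2,n3}: {n0} ∩ {n0,n1,n2} ∩ {n0,n1,n3} = {n0}; idom=n0
  n4: preds {n2,n3}: {n0,n1,n2} ∩ {n0,n1,n3} = {n0,n1}; idom=n1

idom(n4) = n1

Answer: n1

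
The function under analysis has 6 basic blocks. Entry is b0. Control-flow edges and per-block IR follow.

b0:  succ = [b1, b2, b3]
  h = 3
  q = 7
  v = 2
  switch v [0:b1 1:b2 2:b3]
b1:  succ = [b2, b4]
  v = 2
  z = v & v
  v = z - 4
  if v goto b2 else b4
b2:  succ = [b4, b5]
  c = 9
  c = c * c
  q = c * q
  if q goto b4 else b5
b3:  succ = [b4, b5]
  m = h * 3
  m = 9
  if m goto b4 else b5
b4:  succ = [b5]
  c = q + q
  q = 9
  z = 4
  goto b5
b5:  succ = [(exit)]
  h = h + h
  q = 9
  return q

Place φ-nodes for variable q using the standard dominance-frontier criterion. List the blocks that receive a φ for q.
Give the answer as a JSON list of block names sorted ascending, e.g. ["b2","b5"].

idom tree: b1←b0 b2←b0 b3←b0 b4←b0 b5←b0
Dom at joins:
  b2: preds {b0,b1}: {b0} ∩ {b0,b1} = {b0}; idom=b0
  b4: preds {b1,b2,b3}: {b0,b1} ∩ {b0,b2} ∩ {b0,b3} = {b0}; idom=b0
  b5: preds {b2,b3,b4}: {b0,b2} ∩ {b0,b3} ∩ {b0,b4} = {b0}; idom=b0

DF derivation:
  b2←b0: walk · to b0
  b2←b1: walk b1 to b0
  b4←b1: walk b1 to b0
  b4←b2: walk b2 to b0
  b4←b3: walk b3 to b0
  b5←b2: walk b2 to b0
  b5←b3: walk b3 to b0
  b5←b4: walk b4 to b0
  b0 → ∅
  b1 → {b2,b4}
  b2 → {b4,b5}
  b3 → {b4,b5}
  b4 → {b5}
  b5 → ∅

φ for q: defs {b0,b2,b4,b5}
  DF⁺ = {b4,b5}

Answer: ["b4", "b5"]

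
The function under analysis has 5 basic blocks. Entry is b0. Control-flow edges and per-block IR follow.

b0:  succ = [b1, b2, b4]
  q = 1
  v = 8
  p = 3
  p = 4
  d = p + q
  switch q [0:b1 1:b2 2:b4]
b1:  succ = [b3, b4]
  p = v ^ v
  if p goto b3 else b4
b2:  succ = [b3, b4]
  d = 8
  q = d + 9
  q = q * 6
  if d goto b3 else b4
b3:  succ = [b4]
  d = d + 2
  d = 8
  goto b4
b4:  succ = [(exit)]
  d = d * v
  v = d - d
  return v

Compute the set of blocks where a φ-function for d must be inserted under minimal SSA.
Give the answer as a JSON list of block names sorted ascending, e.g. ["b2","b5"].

idom tree: b1←b0 b2←b0 b3←b0 b4←b0
Join-block Dom:
  b3: preds {b1,b2}: {b0,b1} ∩ {b0,b2} = {b0}; idom=b0
  b4: preds {b0,b1,b2,b3}: {b0} ∩ {b0,b1} ∩ {b0,b2} ∩ {b0,b3} = {b0}; idom=b0

DF derivation:
  join b3 pred b1: b1 stop@b0
  join b3 pred b2: b2 stop@b0
  join b4 pred b0: · stop@b0
  join b4 pred b1: b1 stop@b0
  join b4 pred b2: b2 stop@b0
  join b4 pred b3: b3 stop@b0
  b0: DF=∅
  b1: DF={b3,b4}
  b2: DF={b3,b4}
  b3: DF={b4}
  b4: DF=∅

φ for d: defs {b0,b2,b3,b4}
  DF⁺ = {b3,b4}

Answer: ["b3", "b4"]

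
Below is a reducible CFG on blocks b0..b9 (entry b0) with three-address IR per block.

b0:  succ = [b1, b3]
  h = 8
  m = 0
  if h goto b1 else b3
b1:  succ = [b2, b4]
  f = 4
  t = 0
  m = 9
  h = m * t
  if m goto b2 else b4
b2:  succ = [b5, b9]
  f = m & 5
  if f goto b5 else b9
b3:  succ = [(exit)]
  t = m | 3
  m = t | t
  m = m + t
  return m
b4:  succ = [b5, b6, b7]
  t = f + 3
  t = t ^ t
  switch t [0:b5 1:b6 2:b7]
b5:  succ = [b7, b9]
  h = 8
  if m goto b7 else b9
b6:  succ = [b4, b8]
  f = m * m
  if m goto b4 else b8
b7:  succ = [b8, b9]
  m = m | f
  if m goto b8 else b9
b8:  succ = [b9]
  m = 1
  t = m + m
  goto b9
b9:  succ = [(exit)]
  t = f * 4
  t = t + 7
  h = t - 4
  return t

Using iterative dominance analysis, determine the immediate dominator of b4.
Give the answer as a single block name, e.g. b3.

idom tree: b1←b0 b2←b1 b3←b0 b4←b1 b5←b1 b6←b4 b7←b1 b8←b1 b9←b1
Join-block Dom:
  b4: preds {b1,b6}: {b0,b1} ∩ {b0,b1,b4,b6} = {b0,b1}; idom=b1
  b5: preds {b2,b4}: {b0,b1,b2} ∩ {b0,b1,b4} = {b0,b1}; idom=b1
  b7: preds {b4,b5}: {b0,b1,b4} ∩ {b0,b1,b5} = {b0,b1}; idom=b1
  b8: preds {b6,b7}: {b0,b1,b4,b6} ∩ {b0,b1,b7} = {b0,b1}; idom=b1
  b9: preds {b2,b5,b7,b8}: {b0,b1,b2} ∩ {b0,b1,b5} ∩ {b0,b1,b7} ∩ {b0,b1,b8} = {b0,b1}; idom=b1

idom(b4) = b1

Answer: b1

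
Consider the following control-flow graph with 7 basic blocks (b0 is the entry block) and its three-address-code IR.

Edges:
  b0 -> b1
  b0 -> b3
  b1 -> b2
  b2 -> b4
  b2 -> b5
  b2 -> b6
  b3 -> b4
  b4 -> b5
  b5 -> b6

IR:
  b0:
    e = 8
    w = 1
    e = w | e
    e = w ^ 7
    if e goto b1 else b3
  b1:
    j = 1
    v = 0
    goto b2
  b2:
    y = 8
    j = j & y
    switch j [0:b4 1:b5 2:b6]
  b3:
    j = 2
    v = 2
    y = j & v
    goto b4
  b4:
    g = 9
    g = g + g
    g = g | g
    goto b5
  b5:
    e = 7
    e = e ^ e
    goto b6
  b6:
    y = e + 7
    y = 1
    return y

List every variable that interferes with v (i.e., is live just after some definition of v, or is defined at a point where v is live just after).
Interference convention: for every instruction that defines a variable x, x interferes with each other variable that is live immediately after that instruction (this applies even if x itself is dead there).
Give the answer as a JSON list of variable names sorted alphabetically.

def/use:
  b0: def={e,w} ue=∅
  b1: def={j,v} ue=∅
  b2: def={j,y} ue={j}
  b3: def={j,v,y} ue=∅
  b4: def={g} ue=∅
  b5: def={e} ue=∅
  b6: def={y} ue={e}

Live sets:
  b0 li=∅ lo={e}
  b1 li={e} lo={e,j}
  b2 li={e,j} lo={e}
  b3 li=∅ lo=∅
  b4 li=∅ lo=∅
  b5 li=∅ lo={e}
  b6 li={e} lo=∅

Interfere edges:
  e: {j,v,w,y}
  g: ∅
  j: {e,v,y}
  v: {e,j}
  w: {e}
  y: {e,j}

N(v) = ["e", "j"]

Answer: ["e", "j"]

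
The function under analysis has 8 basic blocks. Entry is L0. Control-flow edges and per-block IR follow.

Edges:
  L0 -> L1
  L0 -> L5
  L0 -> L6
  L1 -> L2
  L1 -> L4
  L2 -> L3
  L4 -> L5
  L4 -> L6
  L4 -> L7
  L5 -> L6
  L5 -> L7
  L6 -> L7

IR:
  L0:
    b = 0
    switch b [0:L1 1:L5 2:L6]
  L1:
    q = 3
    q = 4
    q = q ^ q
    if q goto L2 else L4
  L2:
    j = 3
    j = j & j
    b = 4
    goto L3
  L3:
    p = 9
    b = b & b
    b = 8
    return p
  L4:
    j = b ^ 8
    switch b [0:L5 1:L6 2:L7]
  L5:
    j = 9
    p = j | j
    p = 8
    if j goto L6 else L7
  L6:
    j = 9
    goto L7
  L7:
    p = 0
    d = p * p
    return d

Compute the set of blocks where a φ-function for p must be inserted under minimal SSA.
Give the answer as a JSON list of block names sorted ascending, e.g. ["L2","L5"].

Answer: ["L6", "L7"]

Analysis:
idom tree: L1←L0 L2←L1 L3←L2 L4←L1 L5←L0 L6←L0 L7←L0
Join-block Dom:
  L5: preds {L0,L4}: {L0} ∩ {L0,L1,L4} = {L0}; idom=L0
  L6: preds {L0,L4,L5}: {L0} ∩ {L0,L1,L4} ∩ {L0,L5} = {L0}; idom=L0
  L7: preds {L4,L5,L6}: {L0,L1,L4} ∩ {L0,L5} ∩ {L0,L6} = {L0}; idom=L0

Frontier:
  join L5 pred L0: · stop@L0
  join L5 pred L4: L4→L1 stop@L0
  join L6 pred L0: · stop@L0
  join L6 pred L4: L4→L1 stop@L0
  join L6 pred L5: L5 stop@L0
  join L7 pred L4: L4→L1 stop@L0
  join L7 pred L5: L5 stop@L0
  join L7 pred L6: L6 stop@L0
  L0 → ∅
  L1 → {L5,L6,L7}
  L2 → ∅
  L3 → ∅
  L4 → {L5,L6,L7}
  L5 → {L6,L7}
  L6 → {L7}
  L7 → ∅

φ for p: defs {L3,L5,L7}
  DF⁺ = {L6,L7}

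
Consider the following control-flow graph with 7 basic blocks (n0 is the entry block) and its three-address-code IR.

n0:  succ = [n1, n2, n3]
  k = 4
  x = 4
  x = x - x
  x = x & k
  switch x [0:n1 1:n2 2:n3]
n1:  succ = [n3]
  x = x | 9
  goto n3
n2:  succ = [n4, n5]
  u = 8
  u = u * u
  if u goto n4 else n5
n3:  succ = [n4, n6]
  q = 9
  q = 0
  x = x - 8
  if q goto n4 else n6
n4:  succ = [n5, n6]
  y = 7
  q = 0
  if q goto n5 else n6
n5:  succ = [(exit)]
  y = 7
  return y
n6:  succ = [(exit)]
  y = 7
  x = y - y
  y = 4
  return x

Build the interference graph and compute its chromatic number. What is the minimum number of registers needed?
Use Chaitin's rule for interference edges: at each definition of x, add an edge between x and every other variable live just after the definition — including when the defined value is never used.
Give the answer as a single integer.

Per-block:
  n0 def {k,x} use ∅
  n1 def {x} use {x}
  n2 def {u} use ∅
  n3 def {q,x} use {x}
  n4 def {q,y} use ∅
  n5 def {y} use ∅
  n6 def {x,y} use ∅

Live sets:
  live n0: ∅→{x}
  live n1: {x}→{x}
  live n2: ∅→∅
  live n3: {x}→∅
  live n4: ∅→∅
  live n5: ∅→∅
  live n6: ∅→∅

Conflict graph:
  k: {x}
  q: {x}
  u: ∅
  x: {k,q,y}
  y: {x}

Registers:
  lower bound: {k,x} mutually conflict ⇒ χ ≥ 2
  assign k→r1 q→r1 u→r0 x→r0 y→r1 — no edge inside a register ⇒ χ ≤ 2
  χ = 2

Answer: 2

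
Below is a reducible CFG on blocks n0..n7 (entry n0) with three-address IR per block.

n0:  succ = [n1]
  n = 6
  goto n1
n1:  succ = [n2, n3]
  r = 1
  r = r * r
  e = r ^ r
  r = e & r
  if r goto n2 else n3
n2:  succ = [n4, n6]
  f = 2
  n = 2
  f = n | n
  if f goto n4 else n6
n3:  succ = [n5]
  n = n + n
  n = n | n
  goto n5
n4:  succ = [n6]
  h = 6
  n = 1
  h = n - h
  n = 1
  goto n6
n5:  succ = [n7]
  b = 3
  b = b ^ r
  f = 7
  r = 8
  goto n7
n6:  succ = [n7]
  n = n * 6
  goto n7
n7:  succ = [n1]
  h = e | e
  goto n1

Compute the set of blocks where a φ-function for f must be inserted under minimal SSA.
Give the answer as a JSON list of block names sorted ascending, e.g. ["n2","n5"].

idom tree: n1←n0 n2←n1 n3←n1 n4←n2 n5←n3 n6←n2 n7←n1
Dom∩ at merges:
  n1: preds {n0,n7}: {n0} ∩ {n0,n1,n7} = {n0}; idom=n0
  n6: preds {n2,n4}: {n0,n1,n2} ∩ {n0,n1,n2,n4} = {n0,n1,n2}; idom=n2
  n7: preds {n5,n6}: {n0,n1,n3,n5} ∩ {n0,n1,n2,n6} = {n0,n1}; idom=n1

DF derivation:
  join n1 pred n0: · stop@n0
  join n1 pred n7: n7→n1 stop@n0
  join n6 pred n2: · stop@n2
  join n6 pred n4: n4 stop@n2
  join n7 pred n5: n5→n3 stop@n1
  join n7 pred n6: n6→n2 stop@n1
  n0 → ∅
  n1 → {n1}
  n2 → {n7}
  n3 → {n7}
  n4 → {n6}
  n5 → {n7}
  n6 → {n7}
  n7 → {n1}

φ for f: defs {n2,n5}
  DF⁺ = {n1,n7}

Answer: ["n1", "n7"]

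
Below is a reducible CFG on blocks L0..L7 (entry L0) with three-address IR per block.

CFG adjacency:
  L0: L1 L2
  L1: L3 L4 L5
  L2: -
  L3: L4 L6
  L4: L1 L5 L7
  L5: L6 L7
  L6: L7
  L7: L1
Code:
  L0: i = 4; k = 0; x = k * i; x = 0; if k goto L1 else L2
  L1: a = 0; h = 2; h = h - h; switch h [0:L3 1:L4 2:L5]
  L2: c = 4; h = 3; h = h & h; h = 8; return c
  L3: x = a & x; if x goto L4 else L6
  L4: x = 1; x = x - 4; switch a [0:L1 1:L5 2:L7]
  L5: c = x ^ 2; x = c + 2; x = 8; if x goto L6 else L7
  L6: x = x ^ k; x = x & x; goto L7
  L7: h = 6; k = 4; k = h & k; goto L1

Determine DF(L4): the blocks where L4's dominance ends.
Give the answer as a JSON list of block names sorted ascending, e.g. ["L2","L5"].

idom tree: L1←L0 L2←L0 L3←L1 L4←L1 L5←L1 L6←L1 L7←L1
Dom∩ at merges:
  L1: preds {L0,L4,L7}: {L0} ∩ {L0,L1,L4} ∩ {L0,L1,L7} = {L0}; idom=L0
  L4: preds {L1,L3}: {L0,L1} ∩ {L0,L1,L3} = {L0,L1}; idom=L1
  L5: preds {L1,L4}: {L0,L1} ∩ {L0,L1,L4} = {L0,L1}; idom=L1
  L6: preds {L3,L5}: {L0,L1,L3} ∩ {L0,L1,L5} = {L0,L1}; idom=L1
  L7: preds {L4,L5,L6}: {L0,L1,L4} ∩ {L0,L1,L5} ∩ {L0,L1,L6} = {L0,L1}; idom=L1

DF walk-up:
  L1←L0: walk · to L0
  L1←L4: walk L4→L1 to L0
  L1←L7: walk L7→L1 to L0
  L4←L1: walk · to L1
  L4←L3: walk L3 to L1
  L5←L1: walk · to L1
  L5←L4: walk L4 to L1
  L6←L3: walk L3 to L1
  L6←L5: walk L5 to L1
  L7←L4: walk L4 to L1
  L7←L5: walk L5 to L1
  L7←L6: walk L6 to L1
  L0: DF=∅
  L1: DF={L1}
  L2: DF=∅
  L3: DF={L4,L6}
  L4: DF={L1,L5,L7}
  L5: DF={L6,L7}
  L6: DF={L7}
  L7: DF={L1}

DF(L4) = ["L1", "L5", "L7"]

Answer: ["L1", "L5", "L7"]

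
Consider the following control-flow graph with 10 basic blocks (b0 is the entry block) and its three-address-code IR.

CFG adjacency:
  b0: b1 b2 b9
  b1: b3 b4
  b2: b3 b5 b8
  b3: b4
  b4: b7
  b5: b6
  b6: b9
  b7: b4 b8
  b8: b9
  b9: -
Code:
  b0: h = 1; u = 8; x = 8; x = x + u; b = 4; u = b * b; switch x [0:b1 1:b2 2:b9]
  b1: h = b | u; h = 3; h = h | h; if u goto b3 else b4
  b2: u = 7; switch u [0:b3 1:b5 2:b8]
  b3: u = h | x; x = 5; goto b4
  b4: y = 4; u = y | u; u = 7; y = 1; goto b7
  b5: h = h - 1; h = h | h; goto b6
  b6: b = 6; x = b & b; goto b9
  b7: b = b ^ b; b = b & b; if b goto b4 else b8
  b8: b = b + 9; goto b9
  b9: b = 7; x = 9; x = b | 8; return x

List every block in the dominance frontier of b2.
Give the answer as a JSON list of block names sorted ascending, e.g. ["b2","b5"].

idom tree: b1←b0 b2←b0 b3←b0 b4←b0 b5←b2 b6←b5 b7←b4 b8←b0 b9←b0
Join-block Dom:
  b3: preds {b1,b2}: {b0,b1} ∩ {b0,b2} = {b0}; idom=b0
  b4: preds {b1,b3,b7}: {b0,b1} ∩ {b0,b3} ∩ {b0,b4,b7} = {b0}; idom=b0
  b8: preds {b2,b7}: {b0,b2} ∩ {b0,b4,b7} = {b0}; idom=b0
  b9: preds {b0,b6,b8}: {b0} ∩ {b0,b2,b5,b6} ∩ {b0,b8} = {b0}; idom=b0

DF walk-up:
  join b3 pred b1: b1 stop@b0
  join b3 pred b2: b2 stop@b0
  join b4 pred b1: b1 stop@b0
  join b4 pred b3: b3 stop@b0
  join b4 pred b7: b7→b4 stop@b0
  join b8 pred b2: b2 stop@b0
  join b8 pred b7: b7→b4 stop@b0
  join b9 pred b0: · stop@b0
  join b9 pred b6: b6→b5→b2 stop@b0
  join b9 pred b8: b8 stop@b0
  b0: DF=∅
  b1: DF={b3,b4}
  b2: DF={b3,b8,b9}
  b3: DF={b4}
  b4: DF={b4,b8}
  b5: DF={b9}
  b6: DF={b9}
  b7: DF={b4,b8}
  b8: DF={b9}
  b9: DF=∅

DF(b2) = ["b3", "b8", "b9"]

Answer: ["b3", "b8", "b9"]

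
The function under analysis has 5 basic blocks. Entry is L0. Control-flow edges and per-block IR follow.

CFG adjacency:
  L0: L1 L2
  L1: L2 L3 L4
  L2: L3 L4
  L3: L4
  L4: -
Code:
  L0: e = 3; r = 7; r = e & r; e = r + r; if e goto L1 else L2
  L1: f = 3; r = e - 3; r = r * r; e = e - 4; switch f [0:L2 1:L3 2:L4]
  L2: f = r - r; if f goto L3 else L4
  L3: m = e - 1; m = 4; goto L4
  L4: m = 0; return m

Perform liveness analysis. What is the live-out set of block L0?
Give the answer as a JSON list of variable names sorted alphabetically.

def/use:
  L0: {e,r} / ∅
  L1: {e,f,r} / {e}
  L2: {f} / {r}
  L3: {m} / {e}
  L4: {m} / ∅

Live sets:
  L0: in=∅ out={e,r}
  L1: in={e} out={e,r}
  L2: in={e,r} out={e}
  L3: in={e} out=∅
  L4: in=∅ out=∅

live-out(L0) = ["e", "r"]

Answer: ["e", "r"]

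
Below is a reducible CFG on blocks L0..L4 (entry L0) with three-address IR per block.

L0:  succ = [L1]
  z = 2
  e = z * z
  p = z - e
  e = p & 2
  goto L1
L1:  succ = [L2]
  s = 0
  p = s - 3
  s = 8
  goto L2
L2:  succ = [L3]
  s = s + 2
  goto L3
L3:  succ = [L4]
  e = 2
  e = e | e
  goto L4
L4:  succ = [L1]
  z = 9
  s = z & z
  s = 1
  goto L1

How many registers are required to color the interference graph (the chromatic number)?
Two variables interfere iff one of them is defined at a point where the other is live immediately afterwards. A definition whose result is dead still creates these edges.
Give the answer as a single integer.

def/use:
  L0: def={e,p,z} ue=∅
  L1: def={p,s} ue=∅
  L2: def={s} ue={s}
  L3: def={e} ue=∅
  L4: def={s,z} ue=∅

Liveness:
  live L0: ∅→∅
  live L1: ∅→{s}
  live L2: {s}→∅
  live L3: ∅→∅
  live L4: ∅→∅

Interference:
  e — {z}
  p — ∅
  s — ∅
  z — {e}

Chromatic number:
  lower bound: {e,z} mutually conflict ⇒ χ ≥ 2
  2-colouring: c0={e,p,s}  c1={z}
  χ = 2

Answer: 2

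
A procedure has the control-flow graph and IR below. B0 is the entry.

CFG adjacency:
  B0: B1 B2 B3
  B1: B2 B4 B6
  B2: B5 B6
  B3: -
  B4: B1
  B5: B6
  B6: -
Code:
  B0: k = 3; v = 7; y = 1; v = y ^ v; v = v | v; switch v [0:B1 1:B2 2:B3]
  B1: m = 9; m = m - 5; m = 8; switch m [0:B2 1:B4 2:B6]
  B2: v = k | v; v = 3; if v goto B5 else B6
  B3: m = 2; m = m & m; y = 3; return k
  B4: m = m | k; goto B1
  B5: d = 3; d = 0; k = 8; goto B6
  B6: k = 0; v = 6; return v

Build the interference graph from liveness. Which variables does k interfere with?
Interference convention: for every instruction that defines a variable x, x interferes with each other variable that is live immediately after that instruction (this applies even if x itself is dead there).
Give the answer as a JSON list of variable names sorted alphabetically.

Block summaries:
  B0: def={k,v,y} ue=∅
  B1: def={m} ue=∅
  B2: def={v} ue={k,v}
  B3: def={m,y} ue={k}
  B4: def={m} ue={k,m}
  B5: def={d,k} ue=∅
  B6: def={k,v} ue=∅

Backward fixpoint:
  B0: in=∅ out={k,v}
  B1: in={k,v} out={k,m,v}
  B2: in={k,v} out=∅
  B3: in={k} out=∅
  B4: in={k,m,v} out={k,v}
  B5: in=∅ out=∅
  B6: in=∅ out=∅

Conflict graph:
  d: ∅
  k: {m,v,y}
  m: {k,v}
  v: {k,m,y}
  y: {k,v}

N(k) = ["m", "v", "y"]

Answer: ["m", "v", "y"]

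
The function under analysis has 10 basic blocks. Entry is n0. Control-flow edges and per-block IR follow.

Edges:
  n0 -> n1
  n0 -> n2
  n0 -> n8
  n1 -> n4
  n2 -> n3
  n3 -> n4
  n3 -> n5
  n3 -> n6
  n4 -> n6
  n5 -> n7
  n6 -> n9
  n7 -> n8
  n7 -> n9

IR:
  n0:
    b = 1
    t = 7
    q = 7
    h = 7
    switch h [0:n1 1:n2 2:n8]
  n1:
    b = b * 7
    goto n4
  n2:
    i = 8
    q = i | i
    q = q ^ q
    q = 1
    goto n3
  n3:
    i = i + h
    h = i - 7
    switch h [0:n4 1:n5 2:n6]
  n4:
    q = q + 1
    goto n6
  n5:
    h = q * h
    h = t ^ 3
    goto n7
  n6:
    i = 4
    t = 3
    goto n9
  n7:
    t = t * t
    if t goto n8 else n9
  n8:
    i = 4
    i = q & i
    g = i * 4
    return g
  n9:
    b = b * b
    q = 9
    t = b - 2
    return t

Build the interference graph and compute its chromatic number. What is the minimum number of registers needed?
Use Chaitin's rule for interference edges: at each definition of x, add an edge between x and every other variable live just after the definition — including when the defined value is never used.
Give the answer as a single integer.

Block summaries:
  n0: {b,h,q,t} / ∅
  n1: {b} / {b}
  n2: {i,q} / ∅
  n3: {h,i} / {h,i}
  n4: {q} / {q}
  n5: {h} / {h,q,t}
  n6: {i,t} / ∅
  n7: {t} / {t}
  n8: {g,i} / {q}
  n9: {b,q,t} / {b}

Liveness:
  n0: in=∅ out={b,h,q,t}
  n1: in={b,q} out={b,q}
  n2: in={b,h,t} out={b,h,i,q,t}
  n3: in={b,h,i,q,t} out={b,h,q,t}
  n4: in={b,q} out={b}
  n5: in={b,h,q,t} out={b,q,t}
  n6: in={b} out={b}
  n7: in={b,q,t} out={b,q}
  n8: in={q} out=∅
  n9: in={b} out=∅

Interfere edges:
  b↔{h,i,q,t}
  g↔∅
  h↔{b,i,q,t}
  i↔{b,h,q,t}
  q↔{b,h,i,t}
  t↔{b,h,i,q}

Colouring:
  clique {b,h,i,q,t} ⇒ need ≥ 5
  5-colouring: R0={b,g}  R1={h}  R2={i}  R3={q}  R4={t}
  χ = 5

Answer: 5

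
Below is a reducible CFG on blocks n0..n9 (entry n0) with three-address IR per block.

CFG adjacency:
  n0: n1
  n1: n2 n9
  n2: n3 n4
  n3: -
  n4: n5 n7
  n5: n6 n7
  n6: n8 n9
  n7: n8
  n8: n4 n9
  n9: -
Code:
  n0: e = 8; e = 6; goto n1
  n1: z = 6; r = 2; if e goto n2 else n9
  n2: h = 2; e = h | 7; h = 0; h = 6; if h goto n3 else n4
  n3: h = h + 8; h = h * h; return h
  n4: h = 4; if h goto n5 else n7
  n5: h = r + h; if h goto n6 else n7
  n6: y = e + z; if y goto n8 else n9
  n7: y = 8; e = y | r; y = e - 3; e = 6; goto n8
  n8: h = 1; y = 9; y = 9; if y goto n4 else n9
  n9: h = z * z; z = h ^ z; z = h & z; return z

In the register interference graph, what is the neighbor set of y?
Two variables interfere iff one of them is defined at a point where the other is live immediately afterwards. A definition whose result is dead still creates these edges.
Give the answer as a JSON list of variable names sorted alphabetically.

Block summaries:
  n0: def={e} ue=∅
  n1: def={r,z} ue={e}
  n2: def={e,h} ue=∅
  n3: def={h} ue={h}
  n4: def={h} ue=∅
  n5: def={h} ue={h,r}
  n6: def={y} ue={e,z}
  n7: def={e,y} ue={r}
  n8: def={h,y} ue=∅
  n9: def={h,z} ue={z}

Liveness:
  n0: in=∅ out={e}
  n1: in={e} out={r,z}
  n2: in={r,z} out={e,h,r,z}
  n3: in={h} out=∅
  n4: in={e,r,z} out={e,h,r,z}
  n5: in={e,h,r,z} out={e,r,z}
  n6: in={e,r,z} out={e,r,z}
  n7: in={r,z} out={e,r,z}
  n8: in={e,r,z} out={e,r,z}
  n9: in={z} out=∅

Interfere edges:
  e: {h,r,y,z}
  h: {e,r,z}
  r: {e,h,y,z}
  y: {e,r,z}
  z: {e,h,r,y}

N(y) = ["e", "r", "z"]

Answer: ["e", "r", "z"]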